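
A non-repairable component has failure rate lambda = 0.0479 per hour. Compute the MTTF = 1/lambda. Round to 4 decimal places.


lambda = 0.0479
MTTF = 1 / 0.0479
MTTF = 20.8768

20.8768


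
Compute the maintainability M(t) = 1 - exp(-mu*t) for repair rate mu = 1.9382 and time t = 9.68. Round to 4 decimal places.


mu = 1.9382, t = 9.68
mu * t = 1.9382 * 9.68 = 18.7618
exp(-18.7618) = 0.0
M(t) = 1 - 0.0
M(t) = 1.0

1.0


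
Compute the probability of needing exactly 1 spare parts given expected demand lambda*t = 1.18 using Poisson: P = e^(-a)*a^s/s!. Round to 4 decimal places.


a = 1.18, s = 1
e^(-a) = e^(-1.18) = 0.3073
a^s = 1.18^1 = 1.18
s! = 1
P = 0.3073 * 1.18 / 1
P = 0.3626

0.3626


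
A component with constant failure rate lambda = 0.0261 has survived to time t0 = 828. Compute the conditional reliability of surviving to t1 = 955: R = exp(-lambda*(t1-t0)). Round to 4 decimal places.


lambda = 0.0261
t0 = 828, t1 = 955
t1 - t0 = 127
lambda * (t1-t0) = 0.0261 * 127 = 3.3147
R = exp(-3.3147)
R = 0.0363

0.0363


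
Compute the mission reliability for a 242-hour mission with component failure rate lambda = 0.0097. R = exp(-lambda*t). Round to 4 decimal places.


lambda = 0.0097
mission_time = 242
lambda * t = 0.0097 * 242 = 2.3474
R = exp(-2.3474)
R = 0.0956

0.0956


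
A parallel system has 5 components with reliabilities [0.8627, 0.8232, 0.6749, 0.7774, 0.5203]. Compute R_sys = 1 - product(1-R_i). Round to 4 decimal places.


Components: [0.8627, 0.8232, 0.6749, 0.7774, 0.5203]
(1 - 0.8627) = 0.1373, running product = 0.1373
(1 - 0.8232) = 0.1768, running product = 0.0243
(1 - 0.6749) = 0.3251, running product = 0.0079
(1 - 0.7774) = 0.2226, running product = 0.0018
(1 - 0.5203) = 0.4797, running product = 0.0008
Product of (1-R_i) = 0.0008
R_sys = 1 - 0.0008 = 0.9992

0.9992


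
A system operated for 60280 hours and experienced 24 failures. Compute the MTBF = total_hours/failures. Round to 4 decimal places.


total_hours = 60280
failures = 24
MTBF = 60280 / 24
MTBF = 2511.6667

2511.6667


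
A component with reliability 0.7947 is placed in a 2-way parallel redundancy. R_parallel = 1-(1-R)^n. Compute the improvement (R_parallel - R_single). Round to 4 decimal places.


R_single = 0.7947, n = 2
1 - R_single = 0.2053
(1 - R_single)^n = 0.2053^2 = 0.0421
R_parallel = 1 - 0.0421 = 0.9579
Improvement = 0.9579 - 0.7947
Improvement = 0.1632

0.1632


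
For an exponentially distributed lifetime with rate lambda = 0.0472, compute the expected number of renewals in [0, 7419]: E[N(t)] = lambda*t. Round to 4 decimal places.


lambda = 0.0472
t = 7419
E[N(t)] = lambda * t
E[N(t)] = 0.0472 * 7419
E[N(t)] = 350.1768

350.1768


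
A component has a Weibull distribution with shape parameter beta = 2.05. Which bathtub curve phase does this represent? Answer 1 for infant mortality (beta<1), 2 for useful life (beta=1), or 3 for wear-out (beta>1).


beta = 2.05
Compare beta to 1:
beta < 1 => infant mortality (phase 1)
beta = 1 => useful life (phase 2)
beta > 1 => wear-out (phase 3)
Since beta = 2.05, this is wear-out (increasing failure rate)
Phase = 3

3


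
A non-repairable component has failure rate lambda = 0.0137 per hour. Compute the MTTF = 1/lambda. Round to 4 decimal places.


lambda = 0.0137
MTTF = 1 / 0.0137
MTTF = 72.9927

72.9927


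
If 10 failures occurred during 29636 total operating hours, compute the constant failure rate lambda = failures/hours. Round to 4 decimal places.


failures = 10
total_hours = 29636
lambda = 10 / 29636
lambda = 0.0003

0.0003


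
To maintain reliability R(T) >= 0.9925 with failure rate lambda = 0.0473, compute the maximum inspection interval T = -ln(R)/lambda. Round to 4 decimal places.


R_target = 0.9925
lambda = 0.0473
-ln(0.9925) = 0.0075
T = 0.0075 / 0.0473
T = 0.1592

0.1592


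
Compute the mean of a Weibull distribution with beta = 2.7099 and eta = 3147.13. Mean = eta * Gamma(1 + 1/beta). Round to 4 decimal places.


beta = 2.7099, eta = 3147.13
1/beta = 0.369
1 + 1/beta = 1.369
Gamma(1.369) = 0.8894
Mean = 3147.13 * 0.8894
Mean = 2799.0413

2799.0413


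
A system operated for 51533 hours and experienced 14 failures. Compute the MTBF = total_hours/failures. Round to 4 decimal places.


total_hours = 51533
failures = 14
MTBF = 51533 / 14
MTBF = 3680.9286

3680.9286


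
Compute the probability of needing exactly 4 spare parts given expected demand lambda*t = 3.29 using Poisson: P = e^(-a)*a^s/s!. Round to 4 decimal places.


a = 3.29, s = 4
e^(-a) = e^(-3.29) = 0.0373
a^s = 3.29^4 = 117.1611
s! = 24
P = 0.0373 * 117.1611 / 24
P = 0.1819

0.1819


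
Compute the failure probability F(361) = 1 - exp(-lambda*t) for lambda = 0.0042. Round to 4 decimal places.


lambda = 0.0042, t = 361
lambda * t = 1.5162
exp(-1.5162) = 0.2195
F(t) = 1 - 0.2195
F(t) = 0.7805

0.7805


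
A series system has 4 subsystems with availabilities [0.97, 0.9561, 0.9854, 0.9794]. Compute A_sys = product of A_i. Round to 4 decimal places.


Subsystems: [0.97, 0.9561, 0.9854, 0.9794]
After subsystem 1 (A=0.97): product = 0.97
After subsystem 2 (A=0.9561): product = 0.9274
After subsystem 3 (A=0.9854): product = 0.9139
After subsystem 4 (A=0.9794): product = 0.8951
A_sys = 0.8951

0.8951


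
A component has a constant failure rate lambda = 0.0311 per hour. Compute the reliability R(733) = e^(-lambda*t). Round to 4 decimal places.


lambda = 0.0311
t = 733
lambda * t = 22.7963
R(t) = e^(-22.7963)
R(t) = 0.0

0.0


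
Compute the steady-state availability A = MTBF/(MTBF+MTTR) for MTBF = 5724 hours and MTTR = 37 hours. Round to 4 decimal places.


MTBF = 5724
MTTR = 37
MTBF + MTTR = 5761
A = 5724 / 5761
A = 0.9936

0.9936


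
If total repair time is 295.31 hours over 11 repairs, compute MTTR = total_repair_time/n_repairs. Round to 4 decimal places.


total_repair_time = 295.31
n_repairs = 11
MTTR = 295.31 / 11
MTTR = 26.8464

26.8464


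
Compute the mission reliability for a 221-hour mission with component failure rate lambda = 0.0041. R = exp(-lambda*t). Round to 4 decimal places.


lambda = 0.0041
mission_time = 221
lambda * t = 0.0041 * 221 = 0.9061
R = exp(-0.9061)
R = 0.4041

0.4041


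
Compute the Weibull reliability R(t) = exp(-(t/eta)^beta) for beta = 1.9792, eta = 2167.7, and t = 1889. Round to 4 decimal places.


beta = 1.9792, eta = 2167.7, t = 1889
t/eta = 1889 / 2167.7 = 0.8714
(t/eta)^beta = 0.8714^1.9792 = 0.7616
R(t) = exp(-0.7616)
R(t) = 0.4669

0.4669


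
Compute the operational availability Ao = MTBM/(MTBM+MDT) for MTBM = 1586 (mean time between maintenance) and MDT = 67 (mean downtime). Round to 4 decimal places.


MTBM = 1586
MDT = 67
MTBM + MDT = 1653
Ao = 1586 / 1653
Ao = 0.9595

0.9595


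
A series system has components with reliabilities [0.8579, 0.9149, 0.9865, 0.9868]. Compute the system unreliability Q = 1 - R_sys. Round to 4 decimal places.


Components: [0.8579, 0.9149, 0.9865, 0.9868]
After component 1: product = 0.8579
After component 2: product = 0.7849
After component 3: product = 0.7743
After component 4: product = 0.7641
R_sys = 0.7641
Q = 1 - 0.7641 = 0.2359

0.2359


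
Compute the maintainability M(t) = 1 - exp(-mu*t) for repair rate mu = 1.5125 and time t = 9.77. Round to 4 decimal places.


mu = 1.5125, t = 9.77
mu * t = 1.5125 * 9.77 = 14.7771
exp(-14.7771) = 0.0
M(t) = 1 - 0.0
M(t) = 1.0

1.0


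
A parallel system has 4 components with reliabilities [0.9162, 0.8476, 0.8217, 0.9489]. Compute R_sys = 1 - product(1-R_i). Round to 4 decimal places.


Components: [0.9162, 0.8476, 0.8217, 0.9489]
(1 - 0.9162) = 0.0838, running product = 0.0838
(1 - 0.8476) = 0.1524, running product = 0.0128
(1 - 0.8217) = 0.1783, running product = 0.0023
(1 - 0.9489) = 0.0511, running product = 0.0001
Product of (1-R_i) = 0.0001
R_sys = 1 - 0.0001 = 0.9999

0.9999


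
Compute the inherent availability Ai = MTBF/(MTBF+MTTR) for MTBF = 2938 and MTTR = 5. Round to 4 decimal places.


MTBF = 2938
MTTR = 5
MTBF + MTTR = 2943
Ai = 2938 / 2943
Ai = 0.9983

0.9983


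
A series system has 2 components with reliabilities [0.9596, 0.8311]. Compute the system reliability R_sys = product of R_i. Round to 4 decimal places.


Components: [0.9596, 0.8311]
After component 1 (R=0.9596): product = 0.9596
After component 2 (R=0.8311): product = 0.7975
R_sys = 0.7975

0.7975


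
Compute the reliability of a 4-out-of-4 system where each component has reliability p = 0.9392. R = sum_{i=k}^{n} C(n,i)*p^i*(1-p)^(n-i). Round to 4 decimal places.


k = 4, n = 4, p = 0.9392
i=4: C(4,4)=1 * 0.9392^4 * 0.0608^0 = 0.7781
R = sum of terms = 0.7781

0.7781


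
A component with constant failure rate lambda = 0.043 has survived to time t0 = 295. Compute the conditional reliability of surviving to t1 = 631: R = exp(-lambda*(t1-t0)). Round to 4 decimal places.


lambda = 0.043
t0 = 295, t1 = 631
t1 - t0 = 336
lambda * (t1-t0) = 0.043 * 336 = 14.448
R = exp(-14.448)
R = 0.0

0.0


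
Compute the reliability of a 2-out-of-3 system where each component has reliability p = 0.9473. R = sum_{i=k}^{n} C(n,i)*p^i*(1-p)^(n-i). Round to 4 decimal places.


k = 2, n = 3, p = 0.9473
i=2: C(3,2)=3 * 0.9473^2 * 0.0527^1 = 0.1419
i=3: C(3,3)=1 * 0.9473^3 * 0.0527^0 = 0.8501
R = sum of terms = 0.992

0.992


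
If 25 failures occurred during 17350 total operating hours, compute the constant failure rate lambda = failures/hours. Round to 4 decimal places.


failures = 25
total_hours = 17350
lambda = 25 / 17350
lambda = 0.0014

0.0014


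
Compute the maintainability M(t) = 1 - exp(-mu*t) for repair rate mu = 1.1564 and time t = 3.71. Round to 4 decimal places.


mu = 1.1564, t = 3.71
mu * t = 1.1564 * 3.71 = 4.2902
exp(-4.2902) = 0.0137
M(t) = 1 - 0.0137
M(t) = 0.9863

0.9863


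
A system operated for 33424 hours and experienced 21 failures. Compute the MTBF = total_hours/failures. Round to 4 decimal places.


total_hours = 33424
failures = 21
MTBF = 33424 / 21
MTBF = 1591.619

1591.619


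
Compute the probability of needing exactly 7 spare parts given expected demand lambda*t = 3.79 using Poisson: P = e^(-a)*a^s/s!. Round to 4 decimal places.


a = 3.79, s = 7
e^(-a) = e^(-3.79) = 0.0226
a^s = 3.79^7 = 11232.4494
s! = 5040
P = 0.0226 * 11232.4494 / 5040
P = 0.0504

0.0504


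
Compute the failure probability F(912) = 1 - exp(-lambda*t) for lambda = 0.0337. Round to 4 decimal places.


lambda = 0.0337, t = 912
lambda * t = 30.7344
exp(-30.7344) = 0.0
F(t) = 1 - 0.0
F(t) = 1.0

1.0


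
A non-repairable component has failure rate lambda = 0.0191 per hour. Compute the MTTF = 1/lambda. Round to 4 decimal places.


lambda = 0.0191
MTTF = 1 / 0.0191
MTTF = 52.356

52.356


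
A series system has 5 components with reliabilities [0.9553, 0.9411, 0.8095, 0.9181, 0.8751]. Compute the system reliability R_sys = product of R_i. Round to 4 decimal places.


Components: [0.9553, 0.9411, 0.8095, 0.9181, 0.8751]
After component 1 (R=0.9553): product = 0.9553
After component 2 (R=0.9411): product = 0.899
After component 3 (R=0.8095): product = 0.7278
After component 4 (R=0.9181): product = 0.6682
After component 5 (R=0.8751): product = 0.5847
R_sys = 0.5847

0.5847


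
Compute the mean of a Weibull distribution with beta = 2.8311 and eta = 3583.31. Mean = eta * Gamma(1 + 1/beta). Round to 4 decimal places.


beta = 2.8311, eta = 3583.31
1/beta = 0.3532
1 + 1/beta = 1.3532
Gamma(1.3532) = 0.8908
Mean = 3583.31 * 0.8908
Mean = 3192.1186

3192.1186


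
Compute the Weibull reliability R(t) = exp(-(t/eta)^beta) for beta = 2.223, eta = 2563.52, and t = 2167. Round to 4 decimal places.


beta = 2.223, eta = 2563.52, t = 2167
t/eta = 2167 / 2563.52 = 0.8453
(t/eta)^beta = 0.8453^2.223 = 0.6883
R(t) = exp(-0.6883)
R(t) = 0.5024

0.5024


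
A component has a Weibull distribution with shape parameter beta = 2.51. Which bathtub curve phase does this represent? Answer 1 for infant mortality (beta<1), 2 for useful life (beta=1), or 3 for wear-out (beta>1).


beta = 2.51
Compare beta to 1:
beta < 1 => infant mortality (phase 1)
beta = 1 => useful life (phase 2)
beta > 1 => wear-out (phase 3)
Since beta = 2.51, this is wear-out (increasing failure rate)
Phase = 3

3


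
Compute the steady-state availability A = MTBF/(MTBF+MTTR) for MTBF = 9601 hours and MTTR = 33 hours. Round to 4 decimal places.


MTBF = 9601
MTTR = 33
MTBF + MTTR = 9634
A = 9601 / 9634
A = 0.9966

0.9966


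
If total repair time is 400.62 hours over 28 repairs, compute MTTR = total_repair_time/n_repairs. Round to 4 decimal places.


total_repair_time = 400.62
n_repairs = 28
MTTR = 400.62 / 28
MTTR = 14.3079

14.3079


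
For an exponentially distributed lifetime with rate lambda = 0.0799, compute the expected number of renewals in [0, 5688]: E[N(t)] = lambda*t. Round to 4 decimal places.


lambda = 0.0799
t = 5688
E[N(t)] = lambda * t
E[N(t)] = 0.0799 * 5688
E[N(t)] = 454.4712

454.4712


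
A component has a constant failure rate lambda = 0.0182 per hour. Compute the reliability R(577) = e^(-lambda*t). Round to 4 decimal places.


lambda = 0.0182
t = 577
lambda * t = 10.5014
R(t) = e^(-10.5014)
R(t) = 0.0

0.0


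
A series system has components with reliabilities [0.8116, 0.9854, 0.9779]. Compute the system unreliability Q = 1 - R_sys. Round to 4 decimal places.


Components: [0.8116, 0.9854, 0.9779]
After component 1: product = 0.8116
After component 2: product = 0.7998
After component 3: product = 0.7821
R_sys = 0.7821
Q = 1 - 0.7821 = 0.2179

0.2179


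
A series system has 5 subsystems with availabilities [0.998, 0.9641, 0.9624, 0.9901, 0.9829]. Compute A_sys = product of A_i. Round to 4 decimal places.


Subsystems: [0.998, 0.9641, 0.9624, 0.9901, 0.9829]
After subsystem 1 (A=0.998): product = 0.998
After subsystem 2 (A=0.9641): product = 0.9622
After subsystem 3 (A=0.9624): product = 0.926
After subsystem 4 (A=0.9901): product = 0.9168
After subsystem 5 (A=0.9829): product = 0.9011
A_sys = 0.9011

0.9011


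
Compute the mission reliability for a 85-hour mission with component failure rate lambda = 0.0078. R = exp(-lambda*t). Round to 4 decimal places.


lambda = 0.0078
mission_time = 85
lambda * t = 0.0078 * 85 = 0.663
R = exp(-0.663)
R = 0.5153

0.5153


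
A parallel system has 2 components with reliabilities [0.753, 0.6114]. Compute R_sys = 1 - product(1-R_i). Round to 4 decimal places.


Components: [0.753, 0.6114]
(1 - 0.753) = 0.247, running product = 0.247
(1 - 0.6114) = 0.3886, running product = 0.096
Product of (1-R_i) = 0.096
R_sys = 1 - 0.096 = 0.904

0.904


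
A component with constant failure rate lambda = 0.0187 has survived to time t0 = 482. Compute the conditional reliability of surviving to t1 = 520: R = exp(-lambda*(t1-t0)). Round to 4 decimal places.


lambda = 0.0187
t0 = 482, t1 = 520
t1 - t0 = 38
lambda * (t1-t0) = 0.0187 * 38 = 0.7106
R = exp(-0.7106)
R = 0.4913

0.4913


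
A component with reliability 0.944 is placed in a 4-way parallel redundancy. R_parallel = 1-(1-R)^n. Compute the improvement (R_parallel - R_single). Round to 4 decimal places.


R_single = 0.944, n = 4
1 - R_single = 0.056
(1 - R_single)^n = 0.056^4 = 0.0
R_parallel = 1 - 0.0 = 1.0
Improvement = 1.0 - 0.944
Improvement = 0.056

0.056


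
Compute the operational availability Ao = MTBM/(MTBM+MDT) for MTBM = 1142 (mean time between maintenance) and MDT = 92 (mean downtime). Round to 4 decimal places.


MTBM = 1142
MDT = 92
MTBM + MDT = 1234
Ao = 1142 / 1234
Ao = 0.9254

0.9254


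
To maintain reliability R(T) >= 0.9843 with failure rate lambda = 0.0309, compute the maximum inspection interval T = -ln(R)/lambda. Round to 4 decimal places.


R_target = 0.9843
lambda = 0.0309
-ln(0.9843) = 0.0158
T = 0.0158 / 0.0309
T = 0.5121

0.5121


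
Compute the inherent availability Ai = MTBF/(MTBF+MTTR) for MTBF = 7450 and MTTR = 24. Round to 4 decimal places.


MTBF = 7450
MTTR = 24
MTBF + MTTR = 7474
Ai = 7450 / 7474
Ai = 0.9968

0.9968


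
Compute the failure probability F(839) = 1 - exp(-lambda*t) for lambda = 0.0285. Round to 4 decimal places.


lambda = 0.0285, t = 839
lambda * t = 23.9115
exp(-23.9115) = 0.0
F(t) = 1 - 0.0
F(t) = 1.0

1.0


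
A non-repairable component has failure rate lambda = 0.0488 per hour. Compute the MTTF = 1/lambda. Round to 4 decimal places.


lambda = 0.0488
MTTF = 1 / 0.0488
MTTF = 20.4918

20.4918


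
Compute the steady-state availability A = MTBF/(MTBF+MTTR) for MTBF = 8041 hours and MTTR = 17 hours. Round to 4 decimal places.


MTBF = 8041
MTTR = 17
MTBF + MTTR = 8058
A = 8041 / 8058
A = 0.9979

0.9979


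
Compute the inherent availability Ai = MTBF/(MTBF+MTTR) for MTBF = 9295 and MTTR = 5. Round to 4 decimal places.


MTBF = 9295
MTTR = 5
MTBF + MTTR = 9300
Ai = 9295 / 9300
Ai = 0.9995

0.9995


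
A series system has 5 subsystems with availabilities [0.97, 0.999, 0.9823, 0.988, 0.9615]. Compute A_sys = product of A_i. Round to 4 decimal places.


Subsystems: [0.97, 0.999, 0.9823, 0.988, 0.9615]
After subsystem 1 (A=0.97): product = 0.97
After subsystem 2 (A=0.999): product = 0.969
After subsystem 3 (A=0.9823): product = 0.9519
After subsystem 4 (A=0.988): product = 0.9405
After subsystem 5 (A=0.9615): product = 0.9042
A_sys = 0.9042

0.9042


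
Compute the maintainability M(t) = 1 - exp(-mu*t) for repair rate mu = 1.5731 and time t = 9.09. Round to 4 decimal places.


mu = 1.5731, t = 9.09
mu * t = 1.5731 * 9.09 = 14.2995
exp(-14.2995) = 0.0
M(t) = 1 - 0.0
M(t) = 1.0

1.0


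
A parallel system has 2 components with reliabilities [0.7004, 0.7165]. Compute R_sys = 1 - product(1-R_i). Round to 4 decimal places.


Components: [0.7004, 0.7165]
(1 - 0.7004) = 0.2996, running product = 0.2996
(1 - 0.7165) = 0.2835, running product = 0.0849
Product of (1-R_i) = 0.0849
R_sys = 1 - 0.0849 = 0.9151

0.9151


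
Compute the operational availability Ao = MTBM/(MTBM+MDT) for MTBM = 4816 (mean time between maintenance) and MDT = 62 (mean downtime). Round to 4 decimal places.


MTBM = 4816
MDT = 62
MTBM + MDT = 4878
Ao = 4816 / 4878
Ao = 0.9873

0.9873


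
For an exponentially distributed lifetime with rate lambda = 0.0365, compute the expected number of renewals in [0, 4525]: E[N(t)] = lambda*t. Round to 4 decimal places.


lambda = 0.0365
t = 4525
E[N(t)] = lambda * t
E[N(t)] = 0.0365 * 4525
E[N(t)] = 165.1625

165.1625


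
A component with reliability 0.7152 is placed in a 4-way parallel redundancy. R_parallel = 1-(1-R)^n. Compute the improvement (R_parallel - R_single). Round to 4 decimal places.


R_single = 0.7152, n = 4
1 - R_single = 0.2848
(1 - R_single)^n = 0.2848^4 = 0.0066
R_parallel = 1 - 0.0066 = 0.9934
Improvement = 0.9934 - 0.7152
Improvement = 0.2782

0.2782


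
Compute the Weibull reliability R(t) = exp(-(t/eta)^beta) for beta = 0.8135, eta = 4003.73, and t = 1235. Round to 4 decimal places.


beta = 0.8135, eta = 4003.73, t = 1235
t/eta = 1235 / 4003.73 = 0.3085
(t/eta)^beta = 0.3085^0.8135 = 0.3841
R(t) = exp(-0.3841)
R(t) = 0.6811

0.6811


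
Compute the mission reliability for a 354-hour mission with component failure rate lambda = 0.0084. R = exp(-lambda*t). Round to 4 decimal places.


lambda = 0.0084
mission_time = 354
lambda * t = 0.0084 * 354 = 2.9736
R = exp(-2.9736)
R = 0.0511

0.0511


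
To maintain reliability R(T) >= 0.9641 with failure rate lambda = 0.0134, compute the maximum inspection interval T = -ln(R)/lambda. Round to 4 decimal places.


R_target = 0.9641
lambda = 0.0134
-ln(0.9641) = 0.0366
T = 0.0366 / 0.0134
T = 2.7284

2.7284


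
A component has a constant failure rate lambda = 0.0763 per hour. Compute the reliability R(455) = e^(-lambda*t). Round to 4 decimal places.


lambda = 0.0763
t = 455
lambda * t = 34.7165
R(t) = e^(-34.7165)
R(t) = 0.0

0.0


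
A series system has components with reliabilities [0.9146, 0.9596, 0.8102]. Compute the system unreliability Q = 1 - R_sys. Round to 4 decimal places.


Components: [0.9146, 0.9596, 0.8102]
After component 1: product = 0.9146
After component 2: product = 0.8777
After component 3: product = 0.7111
R_sys = 0.7111
Q = 1 - 0.7111 = 0.2889

0.2889


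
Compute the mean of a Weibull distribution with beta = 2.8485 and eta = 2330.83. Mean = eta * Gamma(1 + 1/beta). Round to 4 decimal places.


beta = 2.8485, eta = 2330.83
1/beta = 0.3511
1 + 1/beta = 1.3511
Gamma(1.3511) = 0.891
Mean = 2330.83 * 0.891
Mean = 2076.8725

2076.8725


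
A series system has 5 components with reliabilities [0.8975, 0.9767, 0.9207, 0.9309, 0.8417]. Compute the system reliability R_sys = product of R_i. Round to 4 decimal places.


Components: [0.8975, 0.9767, 0.9207, 0.9309, 0.8417]
After component 1 (R=0.8975): product = 0.8975
After component 2 (R=0.9767): product = 0.8766
After component 3 (R=0.9207): product = 0.8071
After component 4 (R=0.9309): product = 0.7513
After component 5 (R=0.8417): product = 0.6324
R_sys = 0.6324

0.6324


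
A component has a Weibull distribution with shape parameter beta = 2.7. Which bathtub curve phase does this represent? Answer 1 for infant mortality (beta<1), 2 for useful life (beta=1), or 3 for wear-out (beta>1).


beta = 2.7
Compare beta to 1:
beta < 1 => infant mortality (phase 1)
beta = 1 => useful life (phase 2)
beta > 1 => wear-out (phase 3)
Since beta = 2.7, this is wear-out (increasing failure rate)
Phase = 3

3


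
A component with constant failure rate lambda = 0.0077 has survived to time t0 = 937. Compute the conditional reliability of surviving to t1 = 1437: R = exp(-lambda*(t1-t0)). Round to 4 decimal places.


lambda = 0.0077
t0 = 937, t1 = 1437
t1 - t0 = 500
lambda * (t1-t0) = 0.0077 * 500 = 3.85
R = exp(-3.85)
R = 0.0213

0.0213


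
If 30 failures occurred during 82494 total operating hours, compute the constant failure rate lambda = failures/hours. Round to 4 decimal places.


failures = 30
total_hours = 82494
lambda = 30 / 82494
lambda = 0.0004

0.0004


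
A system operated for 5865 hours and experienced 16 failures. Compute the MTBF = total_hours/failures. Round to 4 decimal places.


total_hours = 5865
failures = 16
MTBF = 5865 / 16
MTBF = 366.5625

366.5625


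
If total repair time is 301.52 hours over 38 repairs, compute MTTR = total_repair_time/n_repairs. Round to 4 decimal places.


total_repair_time = 301.52
n_repairs = 38
MTTR = 301.52 / 38
MTTR = 7.9347

7.9347


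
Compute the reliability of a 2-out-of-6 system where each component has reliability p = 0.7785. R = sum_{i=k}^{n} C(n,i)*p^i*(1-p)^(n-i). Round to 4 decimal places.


k = 2, n = 6, p = 0.7785
i=2: C(6,2)=15 * 0.7785^2 * 0.2215^4 = 0.0219
i=3: C(6,3)=20 * 0.7785^3 * 0.2215^3 = 0.1025
i=4: C(6,4)=15 * 0.7785^4 * 0.2215^2 = 0.2703
i=5: C(6,5)=6 * 0.7785^5 * 0.2215^1 = 0.38
i=6: C(6,6)=1 * 0.7785^6 * 0.2215^0 = 0.2226
R = sum of terms = 0.9974

0.9974


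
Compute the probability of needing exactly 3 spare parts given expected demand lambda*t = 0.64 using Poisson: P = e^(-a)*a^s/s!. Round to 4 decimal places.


a = 0.64, s = 3
e^(-a) = e^(-0.64) = 0.5273
a^s = 0.64^3 = 0.2621
s! = 6
P = 0.5273 * 0.2621 / 6
P = 0.023

0.023


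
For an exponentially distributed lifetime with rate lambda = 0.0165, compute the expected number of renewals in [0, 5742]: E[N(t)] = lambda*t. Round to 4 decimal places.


lambda = 0.0165
t = 5742
E[N(t)] = lambda * t
E[N(t)] = 0.0165 * 5742
E[N(t)] = 94.743

94.743


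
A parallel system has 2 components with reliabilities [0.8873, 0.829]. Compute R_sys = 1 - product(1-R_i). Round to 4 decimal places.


Components: [0.8873, 0.829]
(1 - 0.8873) = 0.1127, running product = 0.1127
(1 - 0.829) = 0.171, running product = 0.0193
Product of (1-R_i) = 0.0193
R_sys = 1 - 0.0193 = 0.9807

0.9807


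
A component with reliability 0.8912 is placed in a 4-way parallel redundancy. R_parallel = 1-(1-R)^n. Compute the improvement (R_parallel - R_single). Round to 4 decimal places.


R_single = 0.8912, n = 4
1 - R_single = 0.1088
(1 - R_single)^n = 0.1088^4 = 0.0001
R_parallel = 1 - 0.0001 = 0.9999
Improvement = 0.9999 - 0.8912
Improvement = 0.1087

0.1087


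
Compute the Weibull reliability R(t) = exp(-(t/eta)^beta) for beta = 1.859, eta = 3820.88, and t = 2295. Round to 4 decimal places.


beta = 1.859, eta = 3820.88, t = 2295
t/eta = 2295 / 3820.88 = 0.6006
(t/eta)^beta = 0.6006^1.859 = 0.3877
R(t) = exp(-0.3877)
R(t) = 0.6786

0.6786


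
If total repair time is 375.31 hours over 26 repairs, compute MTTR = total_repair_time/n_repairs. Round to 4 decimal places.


total_repair_time = 375.31
n_repairs = 26
MTTR = 375.31 / 26
MTTR = 14.435

14.435


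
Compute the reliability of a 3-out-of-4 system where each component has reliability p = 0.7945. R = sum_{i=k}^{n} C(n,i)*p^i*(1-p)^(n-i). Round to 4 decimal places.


k = 3, n = 4, p = 0.7945
i=3: C(4,3)=4 * 0.7945^3 * 0.2055^1 = 0.4122
i=4: C(4,4)=1 * 0.7945^4 * 0.2055^0 = 0.3985
R = sum of terms = 0.8107

0.8107


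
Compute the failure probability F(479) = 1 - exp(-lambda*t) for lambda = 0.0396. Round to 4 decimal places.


lambda = 0.0396, t = 479
lambda * t = 18.9684
exp(-18.9684) = 0.0
F(t) = 1 - 0.0
F(t) = 1.0

1.0


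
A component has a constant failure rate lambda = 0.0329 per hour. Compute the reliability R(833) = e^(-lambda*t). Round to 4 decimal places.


lambda = 0.0329
t = 833
lambda * t = 27.4057
R(t) = e^(-27.4057)
R(t) = 0.0

0.0


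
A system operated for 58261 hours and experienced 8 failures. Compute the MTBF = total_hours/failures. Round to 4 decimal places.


total_hours = 58261
failures = 8
MTBF = 58261 / 8
MTBF = 7282.625

7282.625


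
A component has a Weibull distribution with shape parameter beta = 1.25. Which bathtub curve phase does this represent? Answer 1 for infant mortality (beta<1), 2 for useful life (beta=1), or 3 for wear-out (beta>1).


beta = 1.25
Compare beta to 1:
beta < 1 => infant mortality (phase 1)
beta = 1 => useful life (phase 2)
beta > 1 => wear-out (phase 3)
Since beta = 1.25, this is wear-out (increasing failure rate)
Phase = 3

3


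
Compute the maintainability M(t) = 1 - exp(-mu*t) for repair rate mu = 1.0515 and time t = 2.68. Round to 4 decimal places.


mu = 1.0515, t = 2.68
mu * t = 1.0515 * 2.68 = 2.818
exp(-2.818) = 0.0597
M(t) = 1 - 0.0597
M(t) = 0.9403

0.9403


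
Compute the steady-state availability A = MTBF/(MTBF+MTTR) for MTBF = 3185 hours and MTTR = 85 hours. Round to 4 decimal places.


MTBF = 3185
MTTR = 85
MTBF + MTTR = 3270
A = 3185 / 3270
A = 0.974

0.974


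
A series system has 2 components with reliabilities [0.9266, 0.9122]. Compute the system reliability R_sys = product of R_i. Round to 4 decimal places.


Components: [0.9266, 0.9122]
After component 1 (R=0.9266): product = 0.9266
After component 2 (R=0.9122): product = 0.8452
R_sys = 0.8452

0.8452


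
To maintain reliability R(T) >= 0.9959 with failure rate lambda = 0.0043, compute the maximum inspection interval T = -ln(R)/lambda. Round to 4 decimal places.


R_target = 0.9959
lambda = 0.0043
-ln(0.9959) = 0.0041
T = 0.0041 / 0.0043
T = 0.9554

0.9554


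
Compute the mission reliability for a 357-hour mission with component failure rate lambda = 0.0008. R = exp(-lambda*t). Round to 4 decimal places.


lambda = 0.0008
mission_time = 357
lambda * t = 0.0008 * 357 = 0.2856
R = exp(-0.2856)
R = 0.7516

0.7516


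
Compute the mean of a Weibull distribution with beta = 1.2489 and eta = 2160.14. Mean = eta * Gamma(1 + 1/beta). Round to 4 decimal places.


beta = 1.2489, eta = 2160.14
1/beta = 0.8007
1 + 1/beta = 1.8007
Gamma(1.8007) = 0.9316
Mean = 2160.14 * 0.9316
Mean = 2012.3238

2012.3238


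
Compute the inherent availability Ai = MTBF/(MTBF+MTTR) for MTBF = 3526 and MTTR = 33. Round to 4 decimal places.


MTBF = 3526
MTTR = 33
MTBF + MTTR = 3559
Ai = 3526 / 3559
Ai = 0.9907

0.9907


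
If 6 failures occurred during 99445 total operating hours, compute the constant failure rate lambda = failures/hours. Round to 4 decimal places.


failures = 6
total_hours = 99445
lambda = 6 / 99445
lambda = 0.0001

0.0001


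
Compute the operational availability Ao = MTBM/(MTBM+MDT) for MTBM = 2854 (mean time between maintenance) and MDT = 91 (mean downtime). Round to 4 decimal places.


MTBM = 2854
MDT = 91
MTBM + MDT = 2945
Ao = 2854 / 2945
Ao = 0.9691

0.9691


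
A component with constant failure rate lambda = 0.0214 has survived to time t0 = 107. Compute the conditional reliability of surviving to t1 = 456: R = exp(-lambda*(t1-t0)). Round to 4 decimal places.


lambda = 0.0214
t0 = 107, t1 = 456
t1 - t0 = 349
lambda * (t1-t0) = 0.0214 * 349 = 7.4686
R = exp(-7.4686)
R = 0.0006

0.0006


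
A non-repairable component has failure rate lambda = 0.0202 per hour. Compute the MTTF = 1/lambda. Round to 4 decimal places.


lambda = 0.0202
MTTF = 1 / 0.0202
MTTF = 49.505

49.505


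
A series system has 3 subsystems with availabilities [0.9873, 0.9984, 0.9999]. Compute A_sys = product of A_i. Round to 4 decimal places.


Subsystems: [0.9873, 0.9984, 0.9999]
After subsystem 1 (A=0.9873): product = 0.9873
After subsystem 2 (A=0.9984): product = 0.9857
After subsystem 3 (A=0.9999): product = 0.9856
A_sys = 0.9856

0.9856


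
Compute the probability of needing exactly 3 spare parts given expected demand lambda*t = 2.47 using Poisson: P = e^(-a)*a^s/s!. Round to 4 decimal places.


a = 2.47, s = 3
e^(-a) = e^(-2.47) = 0.0846
a^s = 2.47^3 = 15.0692
s! = 6
P = 0.0846 * 15.0692 / 6
P = 0.2124

0.2124


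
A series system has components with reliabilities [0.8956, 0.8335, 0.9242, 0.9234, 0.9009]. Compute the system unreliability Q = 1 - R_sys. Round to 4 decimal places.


Components: [0.8956, 0.8335, 0.9242, 0.9234, 0.9009]
After component 1: product = 0.8956
After component 2: product = 0.7465
After component 3: product = 0.6899
After component 4: product = 0.6371
After component 5: product = 0.5739
R_sys = 0.5739
Q = 1 - 0.5739 = 0.4261

0.4261


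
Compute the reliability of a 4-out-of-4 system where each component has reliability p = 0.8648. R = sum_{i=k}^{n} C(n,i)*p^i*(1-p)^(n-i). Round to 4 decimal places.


k = 4, n = 4, p = 0.8648
i=4: C(4,4)=1 * 0.8648^4 * 0.1352^0 = 0.5593
R = sum of terms = 0.5593

0.5593


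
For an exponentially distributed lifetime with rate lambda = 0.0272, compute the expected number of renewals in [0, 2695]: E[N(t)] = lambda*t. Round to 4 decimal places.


lambda = 0.0272
t = 2695
E[N(t)] = lambda * t
E[N(t)] = 0.0272 * 2695
E[N(t)] = 73.304

73.304


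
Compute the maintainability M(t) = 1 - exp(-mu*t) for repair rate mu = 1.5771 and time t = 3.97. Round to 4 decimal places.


mu = 1.5771, t = 3.97
mu * t = 1.5771 * 3.97 = 6.2611
exp(-6.2611) = 0.0019
M(t) = 1 - 0.0019
M(t) = 0.9981

0.9981


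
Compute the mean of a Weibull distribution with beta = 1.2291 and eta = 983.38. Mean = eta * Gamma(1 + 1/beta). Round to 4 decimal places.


beta = 1.2291, eta = 983.38
1/beta = 0.8136
1 + 1/beta = 1.8136
Gamma(1.8136) = 0.9351
Mean = 983.38 * 0.9351
Mean = 919.5244

919.5244


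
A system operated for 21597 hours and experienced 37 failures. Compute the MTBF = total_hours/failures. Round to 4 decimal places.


total_hours = 21597
failures = 37
MTBF = 21597 / 37
MTBF = 583.7027

583.7027


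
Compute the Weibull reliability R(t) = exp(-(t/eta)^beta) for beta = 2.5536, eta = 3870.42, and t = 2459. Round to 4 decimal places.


beta = 2.5536, eta = 3870.42, t = 2459
t/eta = 2459 / 3870.42 = 0.6353
(t/eta)^beta = 0.6353^2.5536 = 0.314
R(t) = exp(-0.314)
R(t) = 0.7305

0.7305


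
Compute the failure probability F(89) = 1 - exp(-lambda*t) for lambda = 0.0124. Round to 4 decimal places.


lambda = 0.0124, t = 89
lambda * t = 1.1036
exp(-1.1036) = 0.3317
F(t) = 1 - 0.3317
F(t) = 0.6683

0.6683


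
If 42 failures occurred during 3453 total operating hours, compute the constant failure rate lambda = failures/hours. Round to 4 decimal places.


failures = 42
total_hours = 3453
lambda = 42 / 3453
lambda = 0.0122

0.0122


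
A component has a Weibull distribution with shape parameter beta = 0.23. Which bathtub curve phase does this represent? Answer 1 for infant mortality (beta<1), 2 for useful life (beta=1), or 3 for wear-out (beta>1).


beta = 0.23
Compare beta to 1:
beta < 1 => infant mortality (phase 1)
beta = 1 => useful life (phase 2)
beta > 1 => wear-out (phase 3)
Since beta = 0.23, this is infant mortality (decreasing failure rate)
Phase = 1

1


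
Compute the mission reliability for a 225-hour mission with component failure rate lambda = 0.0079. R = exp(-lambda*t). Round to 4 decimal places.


lambda = 0.0079
mission_time = 225
lambda * t = 0.0079 * 225 = 1.7775
R = exp(-1.7775)
R = 0.1691

0.1691


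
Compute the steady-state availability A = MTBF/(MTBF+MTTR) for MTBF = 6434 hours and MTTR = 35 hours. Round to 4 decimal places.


MTBF = 6434
MTTR = 35
MTBF + MTTR = 6469
A = 6434 / 6469
A = 0.9946

0.9946


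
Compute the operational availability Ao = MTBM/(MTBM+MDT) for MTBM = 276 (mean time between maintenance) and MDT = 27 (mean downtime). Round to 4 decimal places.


MTBM = 276
MDT = 27
MTBM + MDT = 303
Ao = 276 / 303
Ao = 0.9109

0.9109


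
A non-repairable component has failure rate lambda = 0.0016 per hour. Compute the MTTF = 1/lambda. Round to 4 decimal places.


lambda = 0.0016
MTTF = 1 / 0.0016
MTTF = 625.0

625.0


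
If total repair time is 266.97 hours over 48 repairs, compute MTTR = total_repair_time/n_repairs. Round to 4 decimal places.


total_repair_time = 266.97
n_repairs = 48
MTTR = 266.97 / 48
MTTR = 5.5619

5.5619


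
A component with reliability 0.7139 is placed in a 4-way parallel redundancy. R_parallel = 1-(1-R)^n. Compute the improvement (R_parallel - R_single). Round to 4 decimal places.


R_single = 0.7139, n = 4
1 - R_single = 0.2861
(1 - R_single)^n = 0.2861^4 = 0.0067
R_parallel = 1 - 0.0067 = 0.9933
Improvement = 0.9933 - 0.7139
Improvement = 0.2794

0.2794


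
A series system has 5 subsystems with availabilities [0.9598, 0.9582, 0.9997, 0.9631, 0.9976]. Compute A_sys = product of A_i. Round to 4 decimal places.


Subsystems: [0.9598, 0.9582, 0.9997, 0.9631, 0.9976]
After subsystem 1 (A=0.9598): product = 0.9598
After subsystem 2 (A=0.9582): product = 0.9197
After subsystem 3 (A=0.9997): product = 0.9194
After subsystem 4 (A=0.9631): product = 0.8855
After subsystem 5 (A=0.9976): product = 0.8834
A_sys = 0.8834

0.8834


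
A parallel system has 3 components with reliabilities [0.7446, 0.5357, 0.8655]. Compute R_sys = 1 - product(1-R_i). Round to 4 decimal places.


Components: [0.7446, 0.5357, 0.8655]
(1 - 0.7446) = 0.2554, running product = 0.2554
(1 - 0.5357) = 0.4643, running product = 0.1186
(1 - 0.8655) = 0.1345, running product = 0.0159
Product of (1-R_i) = 0.0159
R_sys = 1 - 0.0159 = 0.9841

0.9841


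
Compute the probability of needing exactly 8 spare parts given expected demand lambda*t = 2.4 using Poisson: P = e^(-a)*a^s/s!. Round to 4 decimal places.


a = 2.4, s = 8
e^(-a) = e^(-2.4) = 0.0907
a^s = 2.4^8 = 1100.7531
s! = 40320
P = 0.0907 * 1100.7531 / 40320
P = 0.0025

0.0025


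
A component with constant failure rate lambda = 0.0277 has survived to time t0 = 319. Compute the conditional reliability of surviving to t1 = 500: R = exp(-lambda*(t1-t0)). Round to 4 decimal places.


lambda = 0.0277
t0 = 319, t1 = 500
t1 - t0 = 181
lambda * (t1-t0) = 0.0277 * 181 = 5.0137
R = exp(-5.0137)
R = 0.0066

0.0066


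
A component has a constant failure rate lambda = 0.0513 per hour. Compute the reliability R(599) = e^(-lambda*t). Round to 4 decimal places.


lambda = 0.0513
t = 599
lambda * t = 30.7287
R(t) = e^(-30.7287)
R(t) = 0.0

0.0


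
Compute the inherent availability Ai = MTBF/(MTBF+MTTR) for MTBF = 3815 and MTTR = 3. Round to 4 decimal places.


MTBF = 3815
MTTR = 3
MTBF + MTTR = 3818
Ai = 3815 / 3818
Ai = 0.9992

0.9992


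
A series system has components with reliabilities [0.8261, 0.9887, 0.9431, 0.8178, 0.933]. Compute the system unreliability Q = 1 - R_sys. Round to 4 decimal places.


Components: [0.8261, 0.9887, 0.9431, 0.8178, 0.933]
After component 1: product = 0.8261
After component 2: product = 0.8168
After component 3: product = 0.7703
After component 4: product = 0.6299
After component 5: product = 0.5877
R_sys = 0.5877
Q = 1 - 0.5877 = 0.4123

0.4123


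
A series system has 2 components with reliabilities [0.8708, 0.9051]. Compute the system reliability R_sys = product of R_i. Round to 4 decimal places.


Components: [0.8708, 0.9051]
After component 1 (R=0.8708): product = 0.8708
After component 2 (R=0.9051): product = 0.7882
R_sys = 0.7882

0.7882


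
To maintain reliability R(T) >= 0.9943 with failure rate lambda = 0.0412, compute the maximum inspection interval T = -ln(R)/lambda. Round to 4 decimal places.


R_target = 0.9943
lambda = 0.0412
-ln(0.9943) = 0.0057
T = 0.0057 / 0.0412
T = 0.1387

0.1387


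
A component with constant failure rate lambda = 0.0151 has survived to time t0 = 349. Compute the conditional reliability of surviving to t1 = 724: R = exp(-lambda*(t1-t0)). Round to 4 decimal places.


lambda = 0.0151
t0 = 349, t1 = 724
t1 - t0 = 375
lambda * (t1-t0) = 0.0151 * 375 = 5.6625
R = exp(-5.6625)
R = 0.0035

0.0035


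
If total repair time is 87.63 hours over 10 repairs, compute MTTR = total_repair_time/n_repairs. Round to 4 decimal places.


total_repair_time = 87.63
n_repairs = 10
MTTR = 87.63 / 10
MTTR = 8.763

8.763


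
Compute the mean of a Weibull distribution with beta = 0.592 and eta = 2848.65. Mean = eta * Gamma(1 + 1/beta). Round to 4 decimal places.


beta = 0.592, eta = 2848.65
1/beta = 1.6892
1 + 1/beta = 2.6892
Gamma(2.6892) = 1.5315
Mean = 2848.65 * 1.5315
Mean = 4362.6429

4362.6429


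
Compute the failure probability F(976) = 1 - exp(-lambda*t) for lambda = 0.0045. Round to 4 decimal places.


lambda = 0.0045, t = 976
lambda * t = 4.392
exp(-4.392) = 0.0124
F(t) = 1 - 0.0124
F(t) = 0.9876

0.9876


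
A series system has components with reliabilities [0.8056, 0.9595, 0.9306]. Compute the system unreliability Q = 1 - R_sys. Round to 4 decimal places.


Components: [0.8056, 0.9595, 0.9306]
After component 1: product = 0.8056
After component 2: product = 0.773
After component 3: product = 0.7193
R_sys = 0.7193
Q = 1 - 0.7193 = 0.2807

0.2807


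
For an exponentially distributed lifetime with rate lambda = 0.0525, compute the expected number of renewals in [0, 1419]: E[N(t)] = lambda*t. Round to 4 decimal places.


lambda = 0.0525
t = 1419
E[N(t)] = lambda * t
E[N(t)] = 0.0525 * 1419
E[N(t)] = 74.4975

74.4975


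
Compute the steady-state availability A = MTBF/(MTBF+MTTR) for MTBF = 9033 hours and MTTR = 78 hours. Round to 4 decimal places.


MTBF = 9033
MTTR = 78
MTBF + MTTR = 9111
A = 9033 / 9111
A = 0.9914

0.9914


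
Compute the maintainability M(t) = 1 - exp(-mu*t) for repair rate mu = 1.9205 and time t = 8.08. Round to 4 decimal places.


mu = 1.9205, t = 8.08
mu * t = 1.9205 * 8.08 = 15.5176
exp(-15.5176) = 0.0
M(t) = 1 - 0.0
M(t) = 1.0

1.0


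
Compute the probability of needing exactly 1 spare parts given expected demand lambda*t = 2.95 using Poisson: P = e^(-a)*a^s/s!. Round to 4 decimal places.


a = 2.95, s = 1
e^(-a) = e^(-2.95) = 0.0523
a^s = 2.95^1 = 2.95
s! = 1
P = 0.0523 * 2.95 / 1
P = 0.1544

0.1544


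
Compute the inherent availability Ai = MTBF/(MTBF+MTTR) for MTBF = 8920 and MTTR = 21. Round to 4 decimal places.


MTBF = 8920
MTTR = 21
MTBF + MTTR = 8941
Ai = 8920 / 8941
Ai = 0.9977

0.9977


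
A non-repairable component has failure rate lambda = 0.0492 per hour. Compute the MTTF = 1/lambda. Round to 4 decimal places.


lambda = 0.0492
MTTF = 1 / 0.0492
MTTF = 20.3252

20.3252
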